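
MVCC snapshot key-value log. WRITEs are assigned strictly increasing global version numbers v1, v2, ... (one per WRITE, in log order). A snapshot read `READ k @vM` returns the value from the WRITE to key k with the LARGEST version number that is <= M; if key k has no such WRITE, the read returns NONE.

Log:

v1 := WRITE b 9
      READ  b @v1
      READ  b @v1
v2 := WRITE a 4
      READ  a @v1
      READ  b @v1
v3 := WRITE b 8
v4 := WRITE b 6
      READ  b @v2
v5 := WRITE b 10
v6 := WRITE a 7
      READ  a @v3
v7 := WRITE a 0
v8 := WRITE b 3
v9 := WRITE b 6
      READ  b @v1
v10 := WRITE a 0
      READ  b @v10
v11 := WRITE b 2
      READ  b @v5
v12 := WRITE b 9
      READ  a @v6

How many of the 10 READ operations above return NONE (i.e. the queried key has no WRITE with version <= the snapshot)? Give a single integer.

Answer: 1

Derivation:
v1: WRITE b=9  (b history now [(1, 9)])
READ b @v1: history=[(1, 9)] -> pick v1 -> 9
READ b @v1: history=[(1, 9)] -> pick v1 -> 9
v2: WRITE a=4  (a history now [(2, 4)])
READ a @v1: history=[(2, 4)] -> no version <= 1 -> NONE
READ b @v1: history=[(1, 9)] -> pick v1 -> 9
v3: WRITE b=8  (b history now [(1, 9), (3, 8)])
v4: WRITE b=6  (b history now [(1, 9), (3, 8), (4, 6)])
READ b @v2: history=[(1, 9), (3, 8), (4, 6)] -> pick v1 -> 9
v5: WRITE b=10  (b history now [(1, 9), (3, 8), (4, 6), (5, 10)])
v6: WRITE a=7  (a history now [(2, 4), (6, 7)])
READ a @v3: history=[(2, 4), (6, 7)] -> pick v2 -> 4
v7: WRITE a=0  (a history now [(2, 4), (6, 7), (7, 0)])
v8: WRITE b=3  (b history now [(1, 9), (3, 8), (4, 6), (5, 10), (8, 3)])
v9: WRITE b=6  (b history now [(1, 9), (3, 8), (4, 6), (5, 10), (8, 3), (9, 6)])
READ b @v1: history=[(1, 9), (3, 8), (4, 6), (5, 10), (8, 3), (9, 6)] -> pick v1 -> 9
v10: WRITE a=0  (a history now [(2, 4), (6, 7), (7, 0), (10, 0)])
READ b @v10: history=[(1, 9), (3, 8), (4, 6), (5, 10), (8, 3), (9, 6)] -> pick v9 -> 6
v11: WRITE b=2  (b history now [(1, 9), (3, 8), (4, 6), (5, 10), (8, 3), (9, 6), (11, 2)])
READ b @v5: history=[(1, 9), (3, 8), (4, 6), (5, 10), (8, 3), (9, 6), (11, 2)] -> pick v5 -> 10
v12: WRITE b=9  (b history now [(1, 9), (3, 8), (4, 6), (5, 10), (8, 3), (9, 6), (11, 2), (12, 9)])
READ a @v6: history=[(2, 4), (6, 7), (7, 0), (10, 0)] -> pick v6 -> 7
Read results in order: ['9', '9', 'NONE', '9', '9', '4', '9', '6', '10', '7']
NONE count = 1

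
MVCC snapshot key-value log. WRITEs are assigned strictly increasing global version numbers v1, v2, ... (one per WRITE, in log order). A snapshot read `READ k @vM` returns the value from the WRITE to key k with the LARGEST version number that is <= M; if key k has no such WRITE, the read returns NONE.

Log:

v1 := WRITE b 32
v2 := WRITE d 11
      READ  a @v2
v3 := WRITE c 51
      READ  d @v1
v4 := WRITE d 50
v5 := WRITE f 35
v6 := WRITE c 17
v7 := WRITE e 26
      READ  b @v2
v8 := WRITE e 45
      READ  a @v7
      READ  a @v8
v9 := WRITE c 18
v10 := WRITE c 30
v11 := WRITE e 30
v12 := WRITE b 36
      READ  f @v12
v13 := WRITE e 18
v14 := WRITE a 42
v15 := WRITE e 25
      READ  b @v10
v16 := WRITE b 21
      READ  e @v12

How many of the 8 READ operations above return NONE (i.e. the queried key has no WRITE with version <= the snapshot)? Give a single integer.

Answer: 4

Derivation:
v1: WRITE b=32  (b history now [(1, 32)])
v2: WRITE d=11  (d history now [(2, 11)])
READ a @v2: history=[] -> no version <= 2 -> NONE
v3: WRITE c=51  (c history now [(3, 51)])
READ d @v1: history=[(2, 11)] -> no version <= 1 -> NONE
v4: WRITE d=50  (d history now [(2, 11), (4, 50)])
v5: WRITE f=35  (f history now [(5, 35)])
v6: WRITE c=17  (c history now [(3, 51), (6, 17)])
v7: WRITE e=26  (e history now [(7, 26)])
READ b @v2: history=[(1, 32)] -> pick v1 -> 32
v8: WRITE e=45  (e history now [(7, 26), (8, 45)])
READ a @v7: history=[] -> no version <= 7 -> NONE
READ a @v8: history=[] -> no version <= 8 -> NONE
v9: WRITE c=18  (c history now [(3, 51), (6, 17), (9, 18)])
v10: WRITE c=30  (c history now [(3, 51), (6, 17), (9, 18), (10, 30)])
v11: WRITE e=30  (e history now [(7, 26), (8, 45), (11, 30)])
v12: WRITE b=36  (b history now [(1, 32), (12, 36)])
READ f @v12: history=[(5, 35)] -> pick v5 -> 35
v13: WRITE e=18  (e history now [(7, 26), (8, 45), (11, 30), (13, 18)])
v14: WRITE a=42  (a history now [(14, 42)])
v15: WRITE e=25  (e history now [(7, 26), (8, 45), (11, 30), (13, 18), (15, 25)])
READ b @v10: history=[(1, 32), (12, 36)] -> pick v1 -> 32
v16: WRITE b=21  (b history now [(1, 32), (12, 36), (16, 21)])
READ e @v12: history=[(7, 26), (8, 45), (11, 30), (13, 18), (15, 25)] -> pick v11 -> 30
Read results in order: ['NONE', 'NONE', '32', 'NONE', 'NONE', '35', '32', '30']
NONE count = 4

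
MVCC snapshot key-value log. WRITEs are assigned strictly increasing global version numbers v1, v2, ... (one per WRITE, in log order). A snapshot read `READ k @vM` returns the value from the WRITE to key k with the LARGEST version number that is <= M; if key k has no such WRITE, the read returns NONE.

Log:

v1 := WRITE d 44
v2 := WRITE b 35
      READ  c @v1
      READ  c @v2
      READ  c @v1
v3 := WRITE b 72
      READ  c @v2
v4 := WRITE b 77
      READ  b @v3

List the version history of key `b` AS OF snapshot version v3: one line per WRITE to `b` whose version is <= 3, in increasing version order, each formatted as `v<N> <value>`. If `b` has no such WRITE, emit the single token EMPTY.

Answer: v2 35
v3 72

Derivation:
Scan writes for key=b with version <= 3:
  v1 WRITE d 44 -> skip
  v2 WRITE b 35 -> keep
  v3 WRITE b 72 -> keep
  v4 WRITE b 77 -> drop (> snap)
Collected: [(2, 35), (3, 72)]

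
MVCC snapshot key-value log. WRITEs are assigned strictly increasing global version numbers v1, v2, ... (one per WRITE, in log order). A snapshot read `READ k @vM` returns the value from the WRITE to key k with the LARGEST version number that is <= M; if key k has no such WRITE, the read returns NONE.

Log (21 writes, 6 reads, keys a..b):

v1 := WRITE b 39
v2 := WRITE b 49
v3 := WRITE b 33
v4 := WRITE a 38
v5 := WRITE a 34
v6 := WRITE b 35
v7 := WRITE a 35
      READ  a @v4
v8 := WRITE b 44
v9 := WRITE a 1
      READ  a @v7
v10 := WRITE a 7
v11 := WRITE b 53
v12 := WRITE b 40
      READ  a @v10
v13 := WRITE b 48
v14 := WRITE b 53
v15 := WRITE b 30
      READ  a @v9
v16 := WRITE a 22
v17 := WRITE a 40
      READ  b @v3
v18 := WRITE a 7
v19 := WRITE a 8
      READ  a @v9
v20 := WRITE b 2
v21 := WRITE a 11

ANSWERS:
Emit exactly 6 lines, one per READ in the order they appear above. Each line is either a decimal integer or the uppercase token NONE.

v1: WRITE b=39  (b history now [(1, 39)])
v2: WRITE b=49  (b history now [(1, 39), (2, 49)])
v3: WRITE b=33  (b history now [(1, 39), (2, 49), (3, 33)])
v4: WRITE a=38  (a history now [(4, 38)])
v5: WRITE a=34  (a history now [(4, 38), (5, 34)])
v6: WRITE b=35  (b history now [(1, 39), (2, 49), (3, 33), (6, 35)])
v7: WRITE a=35  (a history now [(4, 38), (5, 34), (7, 35)])
READ a @v4: history=[(4, 38), (5, 34), (7, 35)] -> pick v4 -> 38
v8: WRITE b=44  (b history now [(1, 39), (2, 49), (3, 33), (6, 35), (8, 44)])
v9: WRITE a=1  (a history now [(4, 38), (5, 34), (7, 35), (9, 1)])
READ a @v7: history=[(4, 38), (5, 34), (7, 35), (9, 1)] -> pick v7 -> 35
v10: WRITE a=7  (a history now [(4, 38), (5, 34), (7, 35), (9, 1), (10, 7)])
v11: WRITE b=53  (b history now [(1, 39), (2, 49), (3, 33), (6, 35), (8, 44), (11, 53)])
v12: WRITE b=40  (b history now [(1, 39), (2, 49), (3, 33), (6, 35), (8, 44), (11, 53), (12, 40)])
READ a @v10: history=[(4, 38), (5, 34), (7, 35), (9, 1), (10, 7)] -> pick v10 -> 7
v13: WRITE b=48  (b history now [(1, 39), (2, 49), (3, 33), (6, 35), (8, 44), (11, 53), (12, 40), (13, 48)])
v14: WRITE b=53  (b history now [(1, 39), (2, 49), (3, 33), (6, 35), (8, 44), (11, 53), (12, 40), (13, 48), (14, 53)])
v15: WRITE b=30  (b history now [(1, 39), (2, 49), (3, 33), (6, 35), (8, 44), (11, 53), (12, 40), (13, 48), (14, 53), (15, 30)])
READ a @v9: history=[(4, 38), (5, 34), (7, 35), (9, 1), (10, 7)] -> pick v9 -> 1
v16: WRITE a=22  (a history now [(4, 38), (5, 34), (7, 35), (9, 1), (10, 7), (16, 22)])
v17: WRITE a=40  (a history now [(4, 38), (5, 34), (7, 35), (9, 1), (10, 7), (16, 22), (17, 40)])
READ b @v3: history=[(1, 39), (2, 49), (3, 33), (6, 35), (8, 44), (11, 53), (12, 40), (13, 48), (14, 53), (15, 30)] -> pick v3 -> 33
v18: WRITE a=7  (a history now [(4, 38), (5, 34), (7, 35), (9, 1), (10, 7), (16, 22), (17, 40), (18, 7)])
v19: WRITE a=8  (a history now [(4, 38), (5, 34), (7, 35), (9, 1), (10, 7), (16, 22), (17, 40), (18, 7), (19, 8)])
READ a @v9: history=[(4, 38), (5, 34), (7, 35), (9, 1), (10, 7), (16, 22), (17, 40), (18, 7), (19, 8)] -> pick v9 -> 1
v20: WRITE b=2  (b history now [(1, 39), (2, 49), (3, 33), (6, 35), (8, 44), (11, 53), (12, 40), (13, 48), (14, 53), (15, 30), (20, 2)])
v21: WRITE a=11  (a history now [(4, 38), (5, 34), (7, 35), (9, 1), (10, 7), (16, 22), (17, 40), (18, 7), (19, 8), (21, 11)])

Answer: 38
35
7
1
33
1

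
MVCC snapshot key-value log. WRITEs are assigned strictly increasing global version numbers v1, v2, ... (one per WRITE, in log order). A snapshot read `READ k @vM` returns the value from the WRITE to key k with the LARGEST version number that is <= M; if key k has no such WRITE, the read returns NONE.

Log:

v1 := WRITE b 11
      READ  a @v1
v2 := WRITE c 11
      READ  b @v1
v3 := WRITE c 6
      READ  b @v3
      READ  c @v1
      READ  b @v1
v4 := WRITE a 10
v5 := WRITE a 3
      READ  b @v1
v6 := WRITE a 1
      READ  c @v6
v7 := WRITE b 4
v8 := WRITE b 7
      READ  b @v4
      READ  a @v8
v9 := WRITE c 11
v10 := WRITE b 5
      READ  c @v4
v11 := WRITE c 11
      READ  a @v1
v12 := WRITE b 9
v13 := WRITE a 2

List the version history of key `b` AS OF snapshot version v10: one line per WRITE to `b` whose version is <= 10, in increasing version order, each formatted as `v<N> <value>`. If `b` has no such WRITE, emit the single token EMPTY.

Answer: v1 11
v7 4
v8 7
v10 5

Derivation:
Scan writes for key=b with version <= 10:
  v1 WRITE b 11 -> keep
  v2 WRITE c 11 -> skip
  v3 WRITE c 6 -> skip
  v4 WRITE a 10 -> skip
  v5 WRITE a 3 -> skip
  v6 WRITE a 1 -> skip
  v7 WRITE b 4 -> keep
  v8 WRITE b 7 -> keep
  v9 WRITE c 11 -> skip
  v10 WRITE b 5 -> keep
  v11 WRITE c 11 -> skip
  v12 WRITE b 9 -> drop (> snap)
  v13 WRITE a 2 -> skip
Collected: [(1, 11), (7, 4), (8, 7), (10, 5)]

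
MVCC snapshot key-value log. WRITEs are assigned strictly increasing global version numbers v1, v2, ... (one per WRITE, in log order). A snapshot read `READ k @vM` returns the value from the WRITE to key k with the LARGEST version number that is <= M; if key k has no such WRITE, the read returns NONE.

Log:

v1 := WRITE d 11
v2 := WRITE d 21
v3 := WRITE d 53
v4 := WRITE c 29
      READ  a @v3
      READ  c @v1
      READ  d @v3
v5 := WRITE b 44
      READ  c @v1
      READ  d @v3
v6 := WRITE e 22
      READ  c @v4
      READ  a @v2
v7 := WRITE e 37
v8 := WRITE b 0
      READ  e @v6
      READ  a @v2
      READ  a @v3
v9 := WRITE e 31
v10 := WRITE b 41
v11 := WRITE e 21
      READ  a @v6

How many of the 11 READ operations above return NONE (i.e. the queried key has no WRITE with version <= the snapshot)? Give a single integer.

Answer: 7

Derivation:
v1: WRITE d=11  (d history now [(1, 11)])
v2: WRITE d=21  (d history now [(1, 11), (2, 21)])
v3: WRITE d=53  (d history now [(1, 11), (2, 21), (3, 53)])
v4: WRITE c=29  (c history now [(4, 29)])
READ a @v3: history=[] -> no version <= 3 -> NONE
READ c @v1: history=[(4, 29)] -> no version <= 1 -> NONE
READ d @v3: history=[(1, 11), (2, 21), (3, 53)] -> pick v3 -> 53
v5: WRITE b=44  (b history now [(5, 44)])
READ c @v1: history=[(4, 29)] -> no version <= 1 -> NONE
READ d @v3: history=[(1, 11), (2, 21), (3, 53)] -> pick v3 -> 53
v6: WRITE e=22  (e history now [(6, 22)])
READ c @v4: history=[(4, 29)] -> pick v4 -> 29
READ a @v2: history=[] -> no version <= 2 -> NONE
v7: WRITE e=37  (e history now [(6, 22), (7, 37)])
v8: WRITE b=0  (b history now [(5, 44), (8, 0)])
READ e @v6: history=[(6, 22), (7, 37)] -> pick v6 -> 22
READ a @v2: history=[] -> no version <= 2 -> NONE
READ a @v3: history=[] -> no version <= 3 -> NONE
v9: WRITE e=31  (e history now [(6, 22), (7, 37), (9, 31)])
v10: WRITE b=41  (b history now [(5, 44), (8, 0), (10, 41)])
v11: WRITE e=21  (e history now [(6, 22), (7, 37), (9, 31), (11, 21)])
READ a @v6: history=[] -> no version <= 6 -> NONE
Read results in order: ['NONE', 'NONE', '53', 'NONE', '53', '29', 'NONE', '22', 'NONE', 'NONE', 'NONE']
NONE count = 7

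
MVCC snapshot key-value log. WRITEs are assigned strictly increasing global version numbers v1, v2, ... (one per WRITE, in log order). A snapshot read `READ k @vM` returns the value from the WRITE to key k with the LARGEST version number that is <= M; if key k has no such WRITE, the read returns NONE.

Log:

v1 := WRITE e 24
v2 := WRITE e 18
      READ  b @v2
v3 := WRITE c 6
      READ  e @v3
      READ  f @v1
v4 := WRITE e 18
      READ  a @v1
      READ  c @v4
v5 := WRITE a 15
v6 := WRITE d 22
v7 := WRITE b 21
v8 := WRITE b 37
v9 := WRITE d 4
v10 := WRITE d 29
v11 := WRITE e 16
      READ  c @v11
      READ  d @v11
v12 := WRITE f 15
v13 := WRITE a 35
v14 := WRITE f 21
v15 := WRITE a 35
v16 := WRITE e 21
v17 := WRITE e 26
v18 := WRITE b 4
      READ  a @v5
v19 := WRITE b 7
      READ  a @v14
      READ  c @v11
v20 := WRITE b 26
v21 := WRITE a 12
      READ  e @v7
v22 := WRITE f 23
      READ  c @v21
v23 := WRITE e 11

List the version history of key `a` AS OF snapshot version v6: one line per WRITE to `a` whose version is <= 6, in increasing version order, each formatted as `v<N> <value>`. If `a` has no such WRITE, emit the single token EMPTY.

Scan writes for key=a with version <= 6:
  v1 WRITE e 24 -> skip
  v2 WRITE e 18 -> skip
  v3 WRITE c 6 -> skip
  v4 WRITE e 18 -> skip
  v5 WRITE a 15 -> keep
  v6 WRITE d 22 -> skip
  v7 WRITE b 21 -> skip
  v8 WRITE b 37 -> skip
  v9 WRITE d 4 -> skip
  v10 WRITE d 29 -> skip
  v11 WRITE e 16 -> skip
  v12 WRITE f 15 -> skip
  v13 WRITE a 35 -> drop (> snap)
  v14 WRITE f 21 -> skip
  v15 WRITE a 35 -> drop (> snap)
  v16 WRITE e 21 -> skip
  v17 WRITE e 26 -> skip
  v18 WRITE b 4 -> skip
  v19 WRITE b 7 -> skip
  v20 WRITE b 26 -> skip
  v21 WRITE a 12 -> drop (> snap)
  v22 WRITE f 23 -> skip
  v23 WRITE e 11 -> skip
Collected: [(5, 15)]

Answer: v5 15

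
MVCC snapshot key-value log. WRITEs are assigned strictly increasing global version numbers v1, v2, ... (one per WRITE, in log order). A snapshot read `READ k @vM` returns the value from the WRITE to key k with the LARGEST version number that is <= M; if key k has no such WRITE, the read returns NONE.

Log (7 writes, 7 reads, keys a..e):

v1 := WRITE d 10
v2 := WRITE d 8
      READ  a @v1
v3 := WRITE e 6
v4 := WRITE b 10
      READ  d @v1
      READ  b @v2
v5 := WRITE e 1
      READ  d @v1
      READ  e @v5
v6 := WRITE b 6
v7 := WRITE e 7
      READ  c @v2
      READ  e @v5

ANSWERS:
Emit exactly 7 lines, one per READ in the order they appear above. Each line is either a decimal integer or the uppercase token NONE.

Answer: NONE
10
NONE
10
1
NONE
1

Derivation:
v1: WRITE d=10  (d history now [(1, 10)])
v2: WRITE d=8  (d history now [(1, 10), (2, 8)])
READ a @v1: history=[] -> no version <= 1 -> NONE
v3: WRITE e=6  (e history now [(3, 6)])
v4: WRITE b=10  (b history now [(4, 10)])
READ d @v1: history=[(1, 10), (2, 8)] -> pick v1 -> 10
READ b @v2: history=[(4, 10)] -> no version <= 2 -> NONE
v5: WRITE e=1  (e history now [(3, 6), (5, 1)])
READ d @v1: history=[(1, 10), (2, 8)] -> pick v1 -> 10
READ e @v5: history=[(3, 6), (5, 1)] -> pick v5 -> 1
v6: WRITE b=6  (b history now [(4, 10), (6, 6)])
v7: WRITE e=7  (e history now [(3, 6), (5, 1), (7, 7)])
READ c @v2: history=[] -> no version <= 2 -> NONE
READ e @v5: history=[(3, 6), (5, 1), (7, 7)] -> pick v5 -> 1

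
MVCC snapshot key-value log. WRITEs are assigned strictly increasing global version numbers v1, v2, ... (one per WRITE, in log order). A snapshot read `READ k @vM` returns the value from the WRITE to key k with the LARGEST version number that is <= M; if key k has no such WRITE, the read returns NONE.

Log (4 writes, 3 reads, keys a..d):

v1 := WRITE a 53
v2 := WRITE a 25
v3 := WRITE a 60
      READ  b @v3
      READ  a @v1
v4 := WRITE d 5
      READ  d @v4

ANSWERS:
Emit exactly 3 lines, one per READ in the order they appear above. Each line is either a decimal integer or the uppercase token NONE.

Answer: NONE
53
5

Derivation:
v1: WRITE a=53  (a history now [(1, 53)])
v2: WRITE a=25  (a history now [(1, 53), (2, 25)])
v3: WRITE a=60  (a history now [(1, 53), (2, 25), (3, 60)])
READ b @v3: history=[] -> no version <= 3 -> NONE
READ a @v1: history=[(1, 53), (2, 25), (3, 60)] -> pick v1 -> 53
v4: WRITE d=5  (d history now [(4, 5)])
READ d @v4: history=[(4, 5)] -> pick v4 -> 5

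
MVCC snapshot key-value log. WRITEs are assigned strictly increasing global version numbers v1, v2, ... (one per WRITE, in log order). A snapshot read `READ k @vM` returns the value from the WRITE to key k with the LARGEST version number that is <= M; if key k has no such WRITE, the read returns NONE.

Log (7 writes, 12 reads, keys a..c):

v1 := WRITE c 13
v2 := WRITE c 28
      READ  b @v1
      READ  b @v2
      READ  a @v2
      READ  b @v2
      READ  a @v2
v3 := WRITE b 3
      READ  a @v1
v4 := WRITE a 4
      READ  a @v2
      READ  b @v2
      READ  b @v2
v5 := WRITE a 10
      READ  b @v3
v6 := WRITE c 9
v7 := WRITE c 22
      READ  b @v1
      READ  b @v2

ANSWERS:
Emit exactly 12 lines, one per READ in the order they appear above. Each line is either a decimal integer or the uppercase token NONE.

Answer: NONE
NONE
NONE
NONE
NONE
NONE
NONE
NONE
NONE
3
NONE
NONE

Derivation:
v1: WRITE c=13  (c history now [(1, 13)])
v2: WRITE c=28  (c history now [(1, 13), (2, 28)])
READ b @v1: history=[] -> no version <= 1 -> NONE
READ b @v2: history=[] -> no version <= 2 -> NONE
READ a @v2: history=[] -> no version <= 2 -> NONE
READ b @v2: history=[] -> no version <= 2 -> NONE
READ a @v2: history=[] -> no version <= 2 -> NONE
v3: WRITE b=3  (b history now [(3, 3)])
READ a @v1: history=[] -> no version <= 1 -> NONE
v4: WRITE a=4  (a history now [(4, 4)])
READ a @v2: history=[(4, 4)] -> no version <= 2 -> NONE
READ b @v2: history=[(3, 3)] -> no version <= 2 -> NONE
READ b @v2: history=[(3, 3)] -> no version <= 2 -> NONE
v5: WRITE a=10  (a history now [(4, 4), (5, 10)])
READ b @v3: history=[(3, 3)] -> pick v3 -> 3
v6: WRITE c=9  (c history now [(1, 13), (2, 28), (6, 9)])
v7: WRITE c=22  (c history now [(1, 13), (2, 28), (6, 9), (7, 22)])
READ b @v1: history=[(3, 3)] -> no version <= 1 -> NONE
READ b @v2: history=[(3, 3)] -> no version <= 2 -> NONE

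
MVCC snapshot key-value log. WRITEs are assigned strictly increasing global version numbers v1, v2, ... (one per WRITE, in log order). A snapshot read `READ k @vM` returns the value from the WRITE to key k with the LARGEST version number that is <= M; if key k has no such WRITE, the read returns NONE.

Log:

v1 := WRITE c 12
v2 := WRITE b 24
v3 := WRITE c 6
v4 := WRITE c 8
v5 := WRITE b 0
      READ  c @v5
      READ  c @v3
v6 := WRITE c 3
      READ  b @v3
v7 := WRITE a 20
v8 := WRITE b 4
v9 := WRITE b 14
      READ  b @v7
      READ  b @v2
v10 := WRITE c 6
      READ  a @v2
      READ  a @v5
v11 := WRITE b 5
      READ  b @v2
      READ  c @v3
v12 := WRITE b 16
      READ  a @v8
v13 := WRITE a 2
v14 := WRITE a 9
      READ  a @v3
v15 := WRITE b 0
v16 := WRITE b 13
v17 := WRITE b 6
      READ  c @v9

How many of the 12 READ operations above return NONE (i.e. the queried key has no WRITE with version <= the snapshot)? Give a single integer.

Answer: 3

Derivation:
v1: WRITE c=12  (c history now [(1, 12)])
v2: WRITE b=24  (b history now [(2, 24)])
v3: WRITE c=6  (c history now [(1, 12), (3, 6)])
v4: WRITE c=8  (c history now [(1, 12), (3, 6), (4, 8)])
v5: WRITE b=0  (b history now [(2, 24), (5, 0)])
READ c @v5: history=[(1, 12), (3, 6), (4, 8)] -> pick v4 -> 8
READ c @v3: history=[(1, 12), (3, 6), (4, 8)] -> pick v3 -> 6
v6: WRITE c=3  (c history now [(1, 12), (3, 6), (4, 8), (6, 3)])
READ b @v3: history=[(2, 24), (5, 0)] -> pick v2 -> 24
v7: WRITE a=20  (a history now [(7, 20)])
v8: WRITE b=4  (b history now [(2, 24), (5, 0), (8, 4)])
v9: WRITE b=14  (b history now [(2, 24), (5, 0), (8, 4), (9, 14)])
READ b @v7: history=[(2, 24), (5, 0), (8, 4), (9, 14)] -> pick v5 -> 0
READ b @v2: history=[(2, 24), (5, 0), (8, 4), (9, 14)] -> pick v2 -> 24
v10: WRITE c=6  (c history now [(1, 12), (3, 6), (4, 8), (6, 3), (10, 6)])
READ a @v2: history=[(7, 20)] -> no version <= 2 -> NONE
READ a @v5: history=[(7, 20)] -> no version <= 5 -> NONE
v11: WRITE b=5  (b history now [(2, 24), (5, 0), (8, 4), (9, 14), (11, 5)])
READ b @v2: history=[(2, 24), (5, 0), (8, 4), (9, 14), (11, 5)] -> pick v2 -> 24
READ c @v3: history=[(1, 12), (3, 6), (4, 8), (6, 3), (10, 6)] -> pick v3 -> 6
v12: WRITE b=16  (b history now [(2, 24), (5, 0), (8, 4), (9, 14), (11, 5), (12, 16)])
READ a @v8: history=[(7, 20)] -> pick v7 -> 20
v13: WRITE a=2  (a history now [(7, 20), (13, 2)])
v14: WRITE a=9  (a history now [(7, 20), (13, 2), (14, 9)])
READ a @v3: history=[(7, 20), (13, 2), (14, 9)] -> no version <= 3 -> NONE
v15: WRITE b=0  (b history now [(2, 24), (5, 0), (8, 4), (9, 14), (11, 5), (12, 16), (15, 0)])
v16: WRITE b=13  (b history now [(2, 24), (5, 0), (8, 4), (9, 14), (11, 5), (12, 16), (15, 0), (16, 13)])
v17: WRITE b=6  (b history now [(2, 24), (5, 0), (8, 4), (9, 14), (11, 5), (12, 16), (15, 0), (16, 13), (17, 6)])
READ c @v9: history=[(1, 12), (3, 6), (4, 8), (6, 3), (10, 6)] -> pick v6 -> 3
Read results in order: ['8', '6', '24', '0', '24', 'NONE', 'NONE', '24', '6', '20', 'NONE', '3']
NONE count = 3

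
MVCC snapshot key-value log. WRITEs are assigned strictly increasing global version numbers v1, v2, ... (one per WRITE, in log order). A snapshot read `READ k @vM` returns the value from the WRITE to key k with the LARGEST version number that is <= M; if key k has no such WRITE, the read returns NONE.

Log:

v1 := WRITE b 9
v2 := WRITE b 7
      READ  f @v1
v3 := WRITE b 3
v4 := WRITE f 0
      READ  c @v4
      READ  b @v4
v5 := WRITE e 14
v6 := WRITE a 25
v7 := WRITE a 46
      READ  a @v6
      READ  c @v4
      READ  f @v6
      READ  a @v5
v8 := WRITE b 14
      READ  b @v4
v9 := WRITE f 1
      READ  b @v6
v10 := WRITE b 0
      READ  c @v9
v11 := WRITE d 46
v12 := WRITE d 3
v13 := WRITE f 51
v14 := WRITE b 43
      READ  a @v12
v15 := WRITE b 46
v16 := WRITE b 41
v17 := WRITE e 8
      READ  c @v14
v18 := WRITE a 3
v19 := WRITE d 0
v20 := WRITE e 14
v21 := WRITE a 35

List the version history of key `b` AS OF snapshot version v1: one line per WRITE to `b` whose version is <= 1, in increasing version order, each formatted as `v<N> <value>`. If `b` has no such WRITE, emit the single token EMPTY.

Answer: v1 9

Derivation:
Scan writes for key=b with version <= 1:
  v1 WRITE b 9 -> keep
  v2 WRITE b 7 -> drop (> snap)
  v3 WRITE b 3 -> drop (> snap)
  v4 WRITE f 0 -> skip
  v5 WRITE e 14 -> skip
  v6 WRITE a 25 -> skip
  v7 WRITE a 46 -> skip
  v8 WRITE b 14 -> drop (> snap)
  v9 WRITE f 1 -> skip
  v10 WRITE b 0 -> drop (> snap)
  v11 WRITE d 46 -> skip
  v12 WRITE d 3 -> skip
  v13 WRITE f 51 -> skip
  v14 WRITE b 43 -> drop (> snap)
  v15 WRITE b 46 -> drop (> snap)
  v16 WRITE b 41 -> drop (> snap)
  v17 WRITE e 8 -> skip
  v18 WRITE a 3 -> skip
  v19 WRITE d 0 -> skip
  v20 WRITE e 14 -> skip
  v21 WRITE a 35 -> skip
Collected: [(1, 9)]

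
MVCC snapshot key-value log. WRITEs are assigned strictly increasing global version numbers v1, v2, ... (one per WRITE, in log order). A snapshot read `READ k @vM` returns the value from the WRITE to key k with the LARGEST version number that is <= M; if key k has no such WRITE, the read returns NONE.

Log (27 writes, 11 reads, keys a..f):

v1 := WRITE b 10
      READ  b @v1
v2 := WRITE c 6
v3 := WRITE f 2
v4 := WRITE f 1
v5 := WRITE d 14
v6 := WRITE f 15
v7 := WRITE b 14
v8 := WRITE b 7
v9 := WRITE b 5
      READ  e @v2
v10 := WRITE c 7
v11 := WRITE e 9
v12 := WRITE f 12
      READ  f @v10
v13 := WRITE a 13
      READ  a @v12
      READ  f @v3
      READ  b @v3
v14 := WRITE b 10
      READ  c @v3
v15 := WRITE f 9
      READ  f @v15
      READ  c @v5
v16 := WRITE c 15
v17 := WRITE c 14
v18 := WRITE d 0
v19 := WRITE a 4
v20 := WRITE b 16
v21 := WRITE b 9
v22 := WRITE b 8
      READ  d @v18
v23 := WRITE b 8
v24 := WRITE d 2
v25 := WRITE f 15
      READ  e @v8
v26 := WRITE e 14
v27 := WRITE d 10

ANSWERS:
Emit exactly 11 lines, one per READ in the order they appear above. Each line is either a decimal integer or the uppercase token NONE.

v1: WRITE b=10  (b history now [(1, 10)])
READ b @v1: history=[(1, 10)] -> pick v1 -> 10
v2: WRITE c=6  (c history now [(2, 6)])
v3: WRITE f=2  (f history now [(3, 2)])
v4: WRITE f=1  (f history now [(3, 2), (4, 1)])
v5: WRITE d=14  (d history now [(5, 14)])
v6: WRITE f=15  (f history now [(3, 2), (4, 1), (6, 15)])
v7: WRITE b=14  (b history now [(1, 10), (7, 14)])
v8: WRITE b=7  (b history now [(1, 10), (7, 14), (8, 7)])
v9: WRITE b=5  (b history now [(1, 10), (7, 14), (8, 7), (9, 5)])
READ e @v2: history=[] -> no version <= 2 -> NONE
v10: WRITE c=7  (c history now [(2, 6), (10, 7)])
v11: WRITE e=9  (e history now [(11, 9)])
v12: WRITE f=12  (f history now [(3, 2), (4, 1), (6, 15), (12, 12)])
READ f @v10: history=[(3, 2), (4, 1), (6, 15), (12, 12)] -> pick v6 -> 15
v13: WRITE a=13  (a history now [(13, 13)])
READ a @v12: history=[(13, 13)] -> no version <= 12 -> NONE
READ f @v3: history=[(3, 2), (4, 1), (6, 15), (12, 12)] -> pick v3 -> 2
READ b @v3: history=[(1, 10), (7, 14), (8, 7), (9, 5)] -> pick v1 -> 10
v14: WRITE b=10  (b history now [(1, 10), (7, 14), (8, 7), (9, 5), (14, 10)])
READ c @v3: history=[(2, 6), (10, 7)] -> pick v2 -> 6
v15: WRITE f=9  (f history now [(3, 2), (4, 1), (6, 15), (12, 12), (15, 9)])
READ f @v15: history=[(3, 2), (4, 1), (6, 15), (12, 12), (15, 9)] -> pick v15 -> 9
READ c @v5: history=[(2, 6), (10, 7)] -> pick v2 -> 6
v16: WRITE c=15  (c history now [(2, 6), (10, 7), (16, 15)])
v17: WRITE c=14  (c history now [(2, 6), (10, 7), (16, 15), (17, 14)])
v18: WRITE d=0  (d history now [(5, 14), (18, 0)])
v19: WRITE a=4  (a history now [(13, 13), (19, 4)])
v20: WRITE b=16  (b history now [(1, 10), (7, 14), (8, 7), (9, 5), (14, 10), (20, 16)])
v21: WRITE b=9  (b history now [(1, 10), (7, 14), (8, 7), (9, 5), (14, 10), (20, 16), (21, 9)])
v22: WRITE b=8  (b history now [(1, 10), (7, 14), (8, 7), (9, 5), (14, 10), (20, 16), (21, 9), (22, 8)])
READ d @v18: history=[(5, 14), (18, 0)] -> pick v18 -> 0
v23: WRITE b=8  (b history now [(1, 10), (7, 14), (8, 7), (9, 5), (14, 10), (20, 16), (21, 9), (22, 8), (23, 8)])
v24: WRITE d=2  (d history now [(5, 14), (18, 0), (24, 2)])
v25: WRITE f=15  (f history now [(3, 2), (4, 1), (6, 15), (12, 12), (15, 9), (25, 15)])
READ e @v8: history=[(11, 9)] -> no version <= 8 -> NONE
v26: WRITE e=14  (e history now [(11, 9), (26, 14)])
v27: WRITE d=10  (d history now [(5, 14), (18, 0), (24, 2), (27, 10)])

Answer: 10
NONE
15
NONE
2
10
6
9
6
0
NONE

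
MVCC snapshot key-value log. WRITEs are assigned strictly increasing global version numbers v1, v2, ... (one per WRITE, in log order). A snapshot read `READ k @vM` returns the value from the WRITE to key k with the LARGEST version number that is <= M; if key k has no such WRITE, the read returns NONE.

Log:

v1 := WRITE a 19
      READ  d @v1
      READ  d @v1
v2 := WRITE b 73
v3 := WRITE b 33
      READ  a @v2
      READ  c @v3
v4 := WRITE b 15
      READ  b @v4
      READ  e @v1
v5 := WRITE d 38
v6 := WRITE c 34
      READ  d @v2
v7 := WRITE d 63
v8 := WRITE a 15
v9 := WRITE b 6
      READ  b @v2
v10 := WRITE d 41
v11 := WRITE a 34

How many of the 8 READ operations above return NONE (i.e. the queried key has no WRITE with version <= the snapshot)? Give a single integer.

Answer: 5

Derivation:
v1: WRITE a=19  (a history now [(1, 19)])
READ d @v1: history=[] -> no version <= 1 -> NONE
READ d @v1: history=[] -> no version <= 1 -> NONE
v2: WRITE b=73  (b history now [(2, 73)])
v3: WRITE b=33  (b history now [(2, 73), (3, 33)])
READ a @v2: history=[(1, 19)] -> pick v1 -> 19
READ c @v3: history=[] -> no version <= 3 -> NONE
v4: WRITE b=15  (b history now [(2, 73), (3, 33), (4, 15)])
READ b @v4: history=[(2, 73), (3, 33), (4, 15)] -> pick v4 -> 15
READ e @v1: history=[] -> no version <= 1 -> NONE
v5: WRITE d=38  (d history now [(5, 38)])
v6: WRITE c=34  (c history now [(6, 34)])
READ d @v2: history=[(5, 38)] -> no version <= 2 -> NONE
v7: WRITE d=63  (d history now [(5, 38), (7, 63)])
v8: WRITE a=15  (a history now [(1, 19), (8, 15)])
v9: WRITE b=6  (b history now [(2, 73), (3, 33), (4, 15), (9, 6)])
READ b @v2: history=[(2, 73), (3, 33), (4, 15), (9, 6)] -> pick v2 -> 73
v10: WRITE d=41  (d history now [(5, 38), (7, 63), (10, 41)])
v11: WRITE a=34  (a history now [(1, 19), (8, 15), (11, 34)])
Read results in order: ['NONE', 'NONE', '19', 'NONE', '15', 'NONE', 'NONE', '73']
NONE count = 5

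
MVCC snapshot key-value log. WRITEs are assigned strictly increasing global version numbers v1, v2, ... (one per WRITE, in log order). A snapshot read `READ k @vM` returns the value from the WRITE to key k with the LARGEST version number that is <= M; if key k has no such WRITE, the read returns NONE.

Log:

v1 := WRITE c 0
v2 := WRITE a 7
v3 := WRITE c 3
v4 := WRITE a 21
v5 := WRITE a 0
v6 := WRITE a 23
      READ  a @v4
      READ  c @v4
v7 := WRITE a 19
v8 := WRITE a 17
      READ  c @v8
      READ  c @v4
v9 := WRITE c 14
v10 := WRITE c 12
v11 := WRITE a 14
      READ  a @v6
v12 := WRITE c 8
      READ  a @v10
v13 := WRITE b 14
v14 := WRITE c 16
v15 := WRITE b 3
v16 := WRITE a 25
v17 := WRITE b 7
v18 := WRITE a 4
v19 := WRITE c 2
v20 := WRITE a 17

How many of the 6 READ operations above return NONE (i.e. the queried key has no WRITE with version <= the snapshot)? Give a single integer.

v1: WRITE c=0  (c history now [(1, 0)])
v2: WRITE a=7  (a history now [(2, 7)])
v3: WRITE c=3  (c history now [(1, 0), (3, 3)])
v4: WRITE a=21  (a history now [(2, 7), (4, 21)])
v5: WRITE a=0  (a history now [(2, 7), (4, 21), (5, 0)])
v6: WRITE a=23  (a history now [(2, 7), (4, 21), (5, 0), (6, 23)])
READ a @v4: history=[(2, 7), (4, 21), (5, 0), (6, 23)] -> pick v4 -> 21
READ c @v4: history=[(1, 0), (3, 3)] -> pick v3 -> 3
v7: WRITE a=19  (a history now [(2, 7), (4, 21), (5, 0), (6, 23), (7, 19)])
v8: WRITE a=17  (a history now [(2, 7), (4, 21), (5, 0), (6, 23), (7, 19), (8, 17)])
READ c @v8: history=[(1, 0), (3, 3)] -> pick v3 -> 3
READ c @v4: history=[(1, 0), (3, 3)] -> pick v3 -> 3
v9: WRITE c=14  (c history now [(1, 0), (3, 3), (9, 14)])
v10: WRITE c=12  (c history now [(1, 0), (3, 3), (9, 14), (10, 12)])
v11: WRITE a=14  (a history now [(2, 7), (4, 21), (5, 0), (6, 23), (7, 19), (8, 17), (11, 14)])
READ a @v6: history=[(2, 7), (4, 21), (5, 0), (6, 23), (7, 19), (8, 17), (11, 14)] -> pick v6 -> 23
v12: WRITE c=8  (c history now [(1, 0), (3, 3), (9, 14), (10, 12), (12, 8)])
READ a @v10: history=[(2, 7), (4, 21), (5, 0), (6, 23), (7, 19), (8, 17), (11, 14)] -> pick v8 -> 17
v13: WRITE b=14  (b history now [(13, 14)])
v14: WRITE c=16  (c history now [(1, 0), (3, 3), (9, 14), (10, 12), (12, 8), (14, 16)])
v15: WRITE b=3  (b history now [(13, 14), (15, 3)])
v16: WRITE a=25  (a history now [(2, 7), (4, 21), (5, 0), (6, 23), (7, 19), (8, 17), (11, 14), (16, 25)])
v17: WRITE b=7  (b history now [(13, 14), (15, 3), (17, 7)])
v18: WRITE a=4  (a history now [(2, 7), (4, 21), (5, 0), (6, 23), (7, 19), (8, 17), (11, 14), (16, 25), (18, 4)])
v19: WRITE c=2  (c history now [(1, 0), (3, 3), (9, 14), (10, 12), (12, 8), (14, 16), (19, 2)])
v20: WRITE a=17  (a history now [(2, 7), (4, 21), (5, 0), (6, 23), (7, 19), (8, 17), (11, 14), (16, 25), (18, 4), (20, 17)])
Read results in order: ['21', '3', '3', '3', '23', '17']
NONE count = 0

Answer: 0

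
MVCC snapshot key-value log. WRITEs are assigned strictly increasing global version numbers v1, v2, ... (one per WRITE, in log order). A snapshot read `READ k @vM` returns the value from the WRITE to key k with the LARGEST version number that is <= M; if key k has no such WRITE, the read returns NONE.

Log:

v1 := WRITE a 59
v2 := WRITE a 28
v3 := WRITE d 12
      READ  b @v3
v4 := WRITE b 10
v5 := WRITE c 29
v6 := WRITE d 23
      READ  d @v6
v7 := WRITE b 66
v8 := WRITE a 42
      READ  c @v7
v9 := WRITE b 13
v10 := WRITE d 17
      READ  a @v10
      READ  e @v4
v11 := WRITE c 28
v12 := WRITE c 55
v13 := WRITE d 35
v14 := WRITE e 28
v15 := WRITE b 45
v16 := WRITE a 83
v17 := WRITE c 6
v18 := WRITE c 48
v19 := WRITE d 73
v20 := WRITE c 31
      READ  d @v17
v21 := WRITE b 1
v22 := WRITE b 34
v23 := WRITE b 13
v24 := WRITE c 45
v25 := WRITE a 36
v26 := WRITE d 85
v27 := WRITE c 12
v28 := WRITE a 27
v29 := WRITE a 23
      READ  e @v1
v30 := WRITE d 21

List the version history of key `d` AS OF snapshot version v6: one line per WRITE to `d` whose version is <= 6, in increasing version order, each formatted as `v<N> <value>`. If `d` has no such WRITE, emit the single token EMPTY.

Scan writes for key=d with version <= 6:
  v1 WRITE a 59 -> skip
  v2 WRITE a 28 -> skip
  v3 WRITE d 12 -> keep
  v4 WRITE b 10 -> skip
  v5 WRITE c 29 -> skip
  v6 WRITE d 23 -> keep
  v7 WRITE b 66 -> skip
  v8 WRITE a 42 -> skip
  v9 WRITE b 13 -> skip
  v10 WRITE d 17 -> drop (> snap)
  v11 WRITE c 28 -> skip
  v12 WRITE c 55 -> skip
  v13 WRITE d 35 -> drop (> snap)
  v14 WRITE e 28 -> skip
  v15 WRITE b 45 -> skip
  v16 WRITE a 83 -> skip
  v17 WRITE c 6 -> skip
  v18 WRITE c 48 -> skip
  v19 WRITE d 73 -> drop (> snap)
  v20 WRITE c 31 -> skip
  v21 WRITE b 1 -> skip
  v22 WRITE b 34 -> skip
  v23 WRITE b 13 -> skip
  v24 WRITE c 45 -> skip
  v25 WRITE a 36 -> skip
  v26 WRITE d 85 -> drop (> snap)
  v27 WRITE c 12 -> skip
  v28 WRITE a 27 -> skip
  v29 WRITE a 23 -> skip
  v30 WRITE d 21 -> drop (> snap)
Collected: [(3, 12), (6, 23)]

Answer: v3 12
v6 23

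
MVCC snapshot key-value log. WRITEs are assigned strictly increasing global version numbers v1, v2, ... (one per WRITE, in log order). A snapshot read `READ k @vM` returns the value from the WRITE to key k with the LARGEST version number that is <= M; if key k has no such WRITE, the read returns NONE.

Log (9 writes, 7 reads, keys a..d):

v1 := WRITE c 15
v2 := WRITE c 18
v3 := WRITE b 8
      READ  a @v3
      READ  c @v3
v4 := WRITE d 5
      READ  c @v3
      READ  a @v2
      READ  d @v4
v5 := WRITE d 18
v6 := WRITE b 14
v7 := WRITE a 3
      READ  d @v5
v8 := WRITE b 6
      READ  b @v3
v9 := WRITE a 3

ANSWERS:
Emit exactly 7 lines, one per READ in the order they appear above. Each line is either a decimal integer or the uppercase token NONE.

v1: WRITE c=15  (c history now [(1, 15)])
v2: WRITE c=18  (c history now [(1, 15), (2, 18)])
v3: WRITE b=8  (b history now [(3, 8)])
READ a @v3: history=[] -> no version <= 3 -> NONE
READ c @v3: history=[(1, 15), (2, 18)] -> pick v2 -> 18
v4: WRITE d=5  (d history now [(4, 5)])
READ c @v3: history=[(1, 15), (2, 18)] -> pick v2 -> 18
READ a @v2: history=[] -> no version <= 2 -> NONE
READ d @v4: history=[(4, 5)] -> pick v4 -> 5
v5: WRITE d=18  (d history now [(4, 5), (5, 18)])
v6: WRITE b=14  (b history now [(3, 8), (6, 14)])
v7: WRITE a=3  (a history now [(7, 3)])
READ d @v5: history=[(4, 5), (5, 18)] -> pick v5 -> 18
v8: WRITE b=6  (b history now [(3, 8), (6, 14), (8, 6)])
READ b @v3: history=[(3, 8), (6, 14), (8, 6)] -> pick v3 -> 8
v9: WRITE a=3  (a history now [(7, 3), (9, 3)])

Answer: NONE
18
18
NONE
5
18
8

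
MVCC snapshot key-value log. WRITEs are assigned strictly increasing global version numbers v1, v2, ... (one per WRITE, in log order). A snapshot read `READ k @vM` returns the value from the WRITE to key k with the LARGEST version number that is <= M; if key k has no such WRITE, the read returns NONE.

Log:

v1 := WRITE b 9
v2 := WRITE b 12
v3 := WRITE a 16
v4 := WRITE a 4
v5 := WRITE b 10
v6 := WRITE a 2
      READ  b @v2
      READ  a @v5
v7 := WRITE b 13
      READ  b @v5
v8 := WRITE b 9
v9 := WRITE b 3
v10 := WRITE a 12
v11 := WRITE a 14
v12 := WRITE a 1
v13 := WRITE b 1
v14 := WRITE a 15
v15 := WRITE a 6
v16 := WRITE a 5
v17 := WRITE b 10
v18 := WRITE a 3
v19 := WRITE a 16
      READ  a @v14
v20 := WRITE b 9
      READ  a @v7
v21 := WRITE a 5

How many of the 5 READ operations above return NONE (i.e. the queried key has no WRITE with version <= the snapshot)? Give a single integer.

v1: WRITE b=9  (b history now [(1, 9)])
v2: WRITE b=12  (b history now [(1, 9), (2, 12)])
v3: WRITE a=16  (a history now [(3, 16)])
v4: WRITE a=4  (a history now [(3, 16), (4, 4)])
v5: WRITE b=10  (b history now [(1, 9), (2, 12), (5, 10)])
v6: WRITE a=2  (a history now [(3, 16), (4, 4), (6, 2)])
READ b @v2: history=[(1, 9), (2, 12), (5, 10)] -> pick v2 -> 12
READ a @v5: history=[(3, 16), (4, 4), (6, 2)] -> pick v4 -> 4
v7: WRITE b=13  (b history now [(1, 9), (2, 12), (5, 10), (7, 13)])
READ b @v5: history=[(1, 9), (2, 12), (5, 10), (7, 13)] -> pick v5 -> 10
v8: WRITE b=9  (b history now [(1, 9), (2, 12), (5, 10), (7, 13), (8, 9)])
v9: WRITE b=3  (b history now [(1, 9), (2, 12), (5, 10), (7, 13), (8, 9), (9, 3)])
v10: WRITE a=12  (a history now [(3, 16), (4, 4), (6, 2), (10, 12)])
v11: WRITE a=14  (a history now [(3, 16), (4, 4), (6, 2), (10, 12), (11, 14)])
v12: WRITE a=1  (a history now [(3, 16), (4, 4), (6, 2), (10, 12), (11, 14), (12, 1)])
v13: WRITE b=1  (b history now [(1, 9), (2, 12), (5, 10), (7, 13), (8, 9), (9, 3), (13, 1)])
v14: WRITE a=15  (a history now [(3, 16), (4, 4), (6, 2), (10, 12), (11, 14), (12, 1), (14, 15)])
v15: WRITE a=6  (a history now [(3, 16), (4, 4), (6, 2), (10, 12), (11, 14), (12, 1), (14, 15), (15, 6)])
v16: WRITE a=5  (a history now [(3, 16), (4, 4), (6, 2), (10, 12), (11, 14), (12, 1), (14, 15), (15, 6), (16, 5)])
v17: WRITE b=10  (b history now [(1, 9), (2, 12), (5, 10), (7, 13), (8, 9), (9, 3), (13, 1), (17, 10)])
v18: WRITE a=3  (a history now [(3, 16), (4, 4), (6, 2), (10, 12), (11, 14), (12, 1), (14, 15), (15, 6), (16, 5), (18, 3)])
v19: WRITE a=16  (a history now [(3, 16), (4, 4), (6, 2), (10, 12), (11, 14), (12, 1), (14, 15), (15, 6), (16, 5), (18, 3), (19, 16)])
READ a @v14: history=[(3, 16), (4, 4), (6, 2), (10, 12), (11, 14), (12, 1), (14, 15), (15, 6), (16, 5), (18, 3), (19, 16)] -> pick v14 -> 15
v20: WRITE b=9  (b history now [(1, 9), (2, 12), (5, 10), (7, 13), (8, 9), (9, 3), (13, 1), (17, 10), (20, 9)])
READ a @v7: history=[(3, 16), (4, 4), (6, 2), (10, 12), (11, 14), (12, 1), (14, 15), (15, 6), (16, 5), (18, 3), (19, 16)] -> pick v6 -> 2
v21: WRITE a=5  (a history now [(3, 16), (4, 4), (6, 2), (10, 12), (11, 14), (12, 1), (14, 15), (15, 6), (16, 5), (18, 3), (19, 16), (21, 5)])
Read results in order: ['12', '4', '10', '15', '2']
NONE count = 0

Answer: 0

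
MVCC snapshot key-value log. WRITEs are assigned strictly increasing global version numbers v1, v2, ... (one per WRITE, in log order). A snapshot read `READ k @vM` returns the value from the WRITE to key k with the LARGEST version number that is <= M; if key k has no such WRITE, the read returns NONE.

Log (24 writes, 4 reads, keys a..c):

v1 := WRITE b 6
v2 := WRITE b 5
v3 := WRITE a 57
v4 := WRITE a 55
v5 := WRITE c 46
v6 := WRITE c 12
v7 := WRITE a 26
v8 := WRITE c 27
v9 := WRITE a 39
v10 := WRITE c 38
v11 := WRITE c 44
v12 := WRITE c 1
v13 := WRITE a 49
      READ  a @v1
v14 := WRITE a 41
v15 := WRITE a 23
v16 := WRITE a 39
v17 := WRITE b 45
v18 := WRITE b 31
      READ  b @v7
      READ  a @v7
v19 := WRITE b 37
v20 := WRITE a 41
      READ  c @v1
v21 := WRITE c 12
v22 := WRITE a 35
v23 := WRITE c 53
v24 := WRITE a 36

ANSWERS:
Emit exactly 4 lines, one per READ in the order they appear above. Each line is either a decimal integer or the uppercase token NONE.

Answer: NONE
5
26
NONE

Derivation:
v1: WRITE b=6  (b history now [(1, 6)])
v2: WRITE b=5  (b history now [(1, 6), (2, 5)])
v3: WRITE a=57  (a history now [(3, 57)])
v4: WRITE a=55  (a history now [(3, 57), (4, 55)])
v5: WRITE c=46  (c history now [(5, 46)])
v6: WRITE c=12  (c history now [(5, 46), (6, 12)])
v7: WRITE a=26  (a history now [(3, 57), (4, 55), (7, 26)])
v8: WRITE c=27  (c history now [(5, 46), (6, 12), (8, 27)])
v9: WRITE a=39  (a history now [(3, 57), (4, 55), (7, 26), (9, 39)])
v10: WRITE c=38  (c history now [(5, 46), (6, 12), (8, 27), (10, 38)])
v11: WRITE c=44  (c history now [(5, 46), (6, 12), (8, 27), (10, 38), (11, 44)])
v12: WRITE c=1  (c history now [(5, 46), (6, 12), (8, 27), (10, 38), (11, 44), (12, 1)])
v13: WRITE a=49  (a history now [(3, 57), (4, 55), (7, 26), (9, 39), (13, 49)])
READ a @v1: history=[(3, 57), (4, 55), (7, 26), (9, 39), (13, 49)] -> no version <= 1 -> NONE
v14: WRITE a=41  (a history now [(3, 57), (4, 55), (7, 26), (9, 39), (13, 49), (14, 41)])
v15: WRITE a=23  (a history now [(3, 57), (4, 55), (7, 26), (9, 39), (13, 49), (14, 41), (15, 23)])
v16: WRITE a=39  (a history now [(3, 57), (4, 55), (7, 26), (9, 39), (13, 49), (14, 41), (15, 23), (16, 39)])
v17: WRITE b=45  (b history now [(1, 6), (2, 5), (17, 45)])
v18: WRITE b=31  (b history now [(1, 6), (2, 5), (17, 45), (18, 31)])
READ b @v7: history=[(1, 6), (2, 5), (17, 45), (18, 31)] -> pick v2 -> 5
READ a @v7: history=[(3, 57), (4, 55), (7, 26), (9, 39), (13, 49), (14, 41), (15, 23), (16, 39)] -> pick v7 -> 26
v19: WRITE b=37  (b history now [(1, 6), (2, 5), (17, 45), (18, 31), (19, 37)])
v20: WRITE a=41  (a history now [(3, 57), (4, 55), (7, 26), (9, 39), (13, 49), (14, 41), (15, 23), (16, 39), (20, 41)])
READ c @v1: history=[(5, 46), (6, 12), (8, 27), (10, 38), (11, 44), (12, 1)] -> no version <= 1 -> NONE
v21: WRITE c=12  (c history now [(5, 46), (6, 12), (8, 27), (10, 38), (11, 44), (12, 1), (21, 12)])
v22: WRITE a=35  (a history now [(3, 57), (4, 55), (7, 26), (9, 39), (13, 49), (14, 41), (15, 23), (16, 39), (20, 41), (22, 35)])
v23: WRITE c=53  (c history now [(5, 46), (6, 12), (8, 27), (10, 38), (11, 44), (12, 1), (21, 12), (23, 53)])
v24: WRITE a=36  (a history now [(3, 57), (4, 55), (7, 26), (9, 39), (13, 49), (14, 41), (15, 23), (16, 39), (20, 41), (22, 35), (24, 36)])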